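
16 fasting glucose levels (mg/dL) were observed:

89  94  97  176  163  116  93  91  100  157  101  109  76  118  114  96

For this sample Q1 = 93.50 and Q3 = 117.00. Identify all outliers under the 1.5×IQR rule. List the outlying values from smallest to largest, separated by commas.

IQR = Q3 − Q1 = 117.00 − 93.50 = 23.50.
Lower fence = Q1 − 1.5·IQR = 93.50 − 35.25 = 58.25.
Upper fence = Q3 + 1.5·IQR = 117.00 + 35.25 = 152.25.
157 > 152.25 → outlier.
163 > 152.25 → outlier.
176 > 152.25 → outlier.
All remaining values lie within [58.25, 152.25].

157, 163, 176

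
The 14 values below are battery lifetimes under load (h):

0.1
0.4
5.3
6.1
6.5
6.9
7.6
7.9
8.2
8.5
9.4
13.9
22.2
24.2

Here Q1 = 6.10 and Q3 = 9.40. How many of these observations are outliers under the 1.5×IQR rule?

4

IQR = 3.30; fences at 6.10 − 4.95 = 1.15 and 9.40 + 4.95 = 14.35.
Outside the cutoffs: 0.1, 0.4, 22.2, 24.2.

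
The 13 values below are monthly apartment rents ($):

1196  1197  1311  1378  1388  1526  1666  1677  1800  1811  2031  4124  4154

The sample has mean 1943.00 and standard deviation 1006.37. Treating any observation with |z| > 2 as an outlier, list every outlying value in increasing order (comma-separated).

4124, 4154

Cutoffs at x̄ ± 2s: 1943.00 ± 2·1006.37 = [-69.74, 3955.74].
4124: z = 2.17, |z| > 2 → outlier.
4154: z = 2.20, |z| > 2 → outlier.
Every other value lies within [-69.74, 3955.74].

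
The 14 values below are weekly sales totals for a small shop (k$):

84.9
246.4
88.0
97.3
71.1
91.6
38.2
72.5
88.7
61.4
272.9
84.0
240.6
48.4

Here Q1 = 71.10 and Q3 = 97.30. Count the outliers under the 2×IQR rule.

3

IQR = 26.20; fences at 71.10 − 52.40 = 18.70 and 97.30 + 52.40 = 149.70.
Outside the cutoffs: 240.6, 246.4, 272.9.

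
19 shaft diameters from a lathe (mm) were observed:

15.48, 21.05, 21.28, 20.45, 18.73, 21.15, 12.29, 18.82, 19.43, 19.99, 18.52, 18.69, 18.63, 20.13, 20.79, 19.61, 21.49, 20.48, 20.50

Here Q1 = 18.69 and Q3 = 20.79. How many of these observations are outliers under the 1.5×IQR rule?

2

IQR = 2.10; fences at 18.69 − 3.15 = 15.54 and 20.79 + 3.15 = 23.94.
Outside the cutoffs: 12.29, 15.48.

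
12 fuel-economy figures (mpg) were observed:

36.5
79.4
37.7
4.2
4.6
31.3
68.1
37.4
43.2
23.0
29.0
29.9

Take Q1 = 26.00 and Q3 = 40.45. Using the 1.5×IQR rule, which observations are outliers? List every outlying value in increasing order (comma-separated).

4.2, 68.1, 79.4

IQR = Q3 − Q1 = 40.45 − 26.00 = 14.45.
Lower fence = Q1 − 1.5·IQR = 26.00 − 21.675 = 4.325.
Upper fence = Q3 + 1.5·IQR = 40.45 + 21.675 = 62.125.
4.2 < 4.325 → outlier.
68.1 > 62.125 → outlier.
79.4 > 62.125 → outlier.
All remaining values lie within [4.325, 62.125].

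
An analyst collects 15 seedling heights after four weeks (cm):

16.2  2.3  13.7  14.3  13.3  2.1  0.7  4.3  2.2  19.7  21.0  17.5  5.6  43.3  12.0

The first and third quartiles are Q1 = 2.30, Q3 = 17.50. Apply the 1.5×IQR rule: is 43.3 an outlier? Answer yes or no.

yes

IQR = Q3 − Q1 = 17.50 − 2.30 = 15.20.
Lower fence = Q1 − 1.5·IQR = 2.30 − 22.80 = -20.50.
Upper fence = Q3 + 1.5·IQR = 17.50 + 22.80 = 40.30.
43.3 lies above the upper fence.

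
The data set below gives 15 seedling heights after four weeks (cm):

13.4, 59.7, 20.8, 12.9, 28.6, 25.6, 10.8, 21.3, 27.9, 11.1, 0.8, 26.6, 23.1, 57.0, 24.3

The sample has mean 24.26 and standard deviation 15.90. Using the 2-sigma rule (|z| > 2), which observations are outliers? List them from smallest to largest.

Cutoffs at x̄ ± 2s: 24.26 ± 2·15.90 = [-7.54, 56.06].
57.0: z = 2.06, |z| > 2 → outlier.
59.7: z = 2.23, |z| > 2 → outlier.
Every other value lies within [-7.54, 56.06].

57.0, 59.7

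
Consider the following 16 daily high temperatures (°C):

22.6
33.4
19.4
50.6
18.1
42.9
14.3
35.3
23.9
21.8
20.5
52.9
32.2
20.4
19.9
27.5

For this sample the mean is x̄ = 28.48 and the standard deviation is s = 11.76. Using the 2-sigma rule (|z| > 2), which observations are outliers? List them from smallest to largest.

Cutoffs at x̄ ± 2s: 28.48 ± 2·11.76 = [4.96, 52.00].
52.9: z = 2.08, |z| > 2 → outlier.
Every other value lies within [4.96, 52.00].

52.9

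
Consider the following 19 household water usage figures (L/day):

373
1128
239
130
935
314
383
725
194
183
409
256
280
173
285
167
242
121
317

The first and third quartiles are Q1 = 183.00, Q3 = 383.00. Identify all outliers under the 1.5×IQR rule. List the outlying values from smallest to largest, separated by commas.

725, 935, 1128

IQR = Q3 − Q1 = 383.00 − 183.00 = 200.00.
Lower fence = Q1 − 1.5·IQR = 183.00 − 300.00 = -117.00.
Upper fence = Q3 + 1.5·IQR = 383.00 + 300.00 = 683.00.
725 > 683.00 → outlier.
935 > 683.00 → outlier.
1128 > 683.00 → outlier.
All remaining values lie within [-117.00, 683.00].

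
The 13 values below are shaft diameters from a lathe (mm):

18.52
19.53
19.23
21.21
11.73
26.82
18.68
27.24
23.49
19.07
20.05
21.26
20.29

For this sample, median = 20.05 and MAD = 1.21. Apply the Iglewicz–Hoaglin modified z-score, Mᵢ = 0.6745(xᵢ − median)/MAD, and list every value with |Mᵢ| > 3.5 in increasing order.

|Mᵢ| > 3.5 ⇔ |xᵢ − 20.05| > 3.5·1.21/0.6745 = 6.28.
So outliers lie outside [13.77, 26.33].
11.73: M = -4.64 → outlier.
26.82: M = 3.77 → outlier.
27.24: M = 4.01 → outlier.

11.73, 26.82, 27.24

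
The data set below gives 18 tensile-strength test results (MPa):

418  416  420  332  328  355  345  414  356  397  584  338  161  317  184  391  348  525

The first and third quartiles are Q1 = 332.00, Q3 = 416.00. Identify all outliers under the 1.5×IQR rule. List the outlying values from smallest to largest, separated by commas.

161, 184, 584

IQR = Q3 − Q1 = 416.00 − 332.00 = 84.00.
Lower fence = Q1 − 1.5·IQR = 332.00 − 126.00 = 206.00.
Upper fence = Q3 + 1.5·IQR = 416.00 + 126.00 = 542.00.
161 < 206.00 → outlier.
184 < 206.00 → outlier.
584 > 542.00 → outlier.
All remaining values lie within [206.00, 542.00].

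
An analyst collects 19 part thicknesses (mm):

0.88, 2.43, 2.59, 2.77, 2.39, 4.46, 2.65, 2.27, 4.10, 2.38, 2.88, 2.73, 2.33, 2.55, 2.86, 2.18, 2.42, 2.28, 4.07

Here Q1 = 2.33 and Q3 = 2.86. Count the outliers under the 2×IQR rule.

IQR = 0.53; fences at 2.33 − 1.06 = 1.27 and 2.86 + 1.06 = 3.92.
Outside the cutoffs: 0.88, 4.07, 4.10, 4.46.

4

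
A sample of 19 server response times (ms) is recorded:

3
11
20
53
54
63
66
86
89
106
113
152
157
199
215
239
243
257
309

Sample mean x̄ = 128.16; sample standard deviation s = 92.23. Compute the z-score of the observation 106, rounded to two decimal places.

-0.24

z = (106 − 128.16) / 92.23 = -0.24.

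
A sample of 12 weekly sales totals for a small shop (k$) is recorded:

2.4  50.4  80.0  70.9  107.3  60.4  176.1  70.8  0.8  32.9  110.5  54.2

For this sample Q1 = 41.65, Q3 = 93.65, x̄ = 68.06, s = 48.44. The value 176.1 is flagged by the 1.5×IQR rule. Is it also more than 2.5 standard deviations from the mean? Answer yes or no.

z = (176.1 − 68.06) / 48.44 = 2.23.
|z| = 2.23 ≤ 2.5.

no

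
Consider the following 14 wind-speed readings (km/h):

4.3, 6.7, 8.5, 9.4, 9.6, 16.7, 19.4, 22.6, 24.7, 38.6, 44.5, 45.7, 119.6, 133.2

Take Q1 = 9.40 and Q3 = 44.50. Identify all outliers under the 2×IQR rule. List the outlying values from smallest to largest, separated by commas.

119.6, 133.2

IQR = Q3 − Q1 = 44.50 − 9.40 = 35.10.
Lower fence = Q1 − 2·IQR = 9.40 − 70.20 = -60.80.
Upper fence = Q3 + 2·IQR = 44.50 + 70.20 = 114.70.
119.6 > 114.70 → outlier.
133.2 > 114.70 → outlier.
All remaining values lie within [-60.80, 114.70].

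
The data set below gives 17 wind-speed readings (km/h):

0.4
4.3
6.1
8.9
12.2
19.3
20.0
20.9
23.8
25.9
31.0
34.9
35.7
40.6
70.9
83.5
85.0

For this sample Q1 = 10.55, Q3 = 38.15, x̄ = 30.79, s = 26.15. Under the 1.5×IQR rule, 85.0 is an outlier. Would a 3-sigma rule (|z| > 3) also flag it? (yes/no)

no

z = (85.0 − 30.79) / 26.15 = 2.07.
|z| = 2.07 ≤ 3.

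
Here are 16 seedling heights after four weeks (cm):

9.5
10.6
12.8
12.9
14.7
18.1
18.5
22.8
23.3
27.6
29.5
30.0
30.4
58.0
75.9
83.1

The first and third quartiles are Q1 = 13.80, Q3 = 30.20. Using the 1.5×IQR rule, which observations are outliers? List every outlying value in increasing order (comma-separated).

IQR = Q3 − Q1 = 30.20 − 13.80 = 16.40.
Lower fence = Q1 − 1.5·IQR = 13.80 − 24.60 = -10.80.
Upper fence = Q3 + 1.5·IQR = 30.20 + 24.60 = 54.80.
58.0 > 54.80 → outlier.
75.9 > 54.80 → outlier.
83.1 > 54.80 → outlier.
All remaining values lie within [-10.80, 54.80].

58.0, 75.9, 83.1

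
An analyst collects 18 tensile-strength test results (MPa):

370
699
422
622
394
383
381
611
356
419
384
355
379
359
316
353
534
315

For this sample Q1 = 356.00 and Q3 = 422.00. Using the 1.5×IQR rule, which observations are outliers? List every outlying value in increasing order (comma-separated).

534, 611, 622, 699

IQR = Q3 − Q1 = 422.00 − 356.00 = 66.00.
Lower fence = Q1 − 1.5·IQR = 356.00 − 99.00 = 257.00.
Upper fence = Q3 + 1.5·IQR = 422.00 + 99.00 = 521.00.
534 > 521.00 → outlier.
611 > 521.00 → outlier.
622 > 521.00 → outlier.
699 > 521.00 → outlier.
All remaining values lie within [257.00, 521.00].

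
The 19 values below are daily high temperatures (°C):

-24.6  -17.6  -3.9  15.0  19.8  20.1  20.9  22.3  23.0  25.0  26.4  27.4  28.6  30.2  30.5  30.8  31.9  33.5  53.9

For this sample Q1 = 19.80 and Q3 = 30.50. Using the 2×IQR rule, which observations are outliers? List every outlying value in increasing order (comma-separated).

IQR = Q3 − Q1 = 30.50 − 19.80 = 10.70.
Lower fence = Q1 − 2·IQR = 19.80 − 21.40 = -1.60.
Upper fence = Q3 + 2·IQR = 30.50 + 21.40 = 51.90.
-24.6 < -1.60 → outlier.
-17.6 < -1.60 → outlier.
-3.9 < -1.60 → outlier.
53.9 > 51.90 → outlier.
All remaining values lie within [-1.60, 51.90].

-24.6, -17.6, -3.9, 53.9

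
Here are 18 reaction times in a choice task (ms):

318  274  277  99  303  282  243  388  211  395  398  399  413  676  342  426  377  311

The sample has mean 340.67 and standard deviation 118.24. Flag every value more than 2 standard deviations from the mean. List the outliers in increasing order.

Cutoffs at x̄ ± 2s: 340.67 ± 2·118.24 = [104.19, 577.15].
99: z = -2.04, |z| > 2 → outlier.
676: z = 2.84, |z| > 2 → outlier.
Every other value lies within [104.19, 577.15].

99, 676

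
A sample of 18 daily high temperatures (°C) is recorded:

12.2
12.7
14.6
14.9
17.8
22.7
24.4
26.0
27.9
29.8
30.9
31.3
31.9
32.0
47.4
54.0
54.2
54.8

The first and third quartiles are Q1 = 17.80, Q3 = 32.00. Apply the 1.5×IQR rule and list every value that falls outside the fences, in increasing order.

IQR = Q3 − Q1 = 32.00 − 17.80 = 14.20.
Lower fence = Q1 − 1.5·IQR = 17.80 − 21.30 = -3.50.
Upper fence = Q3 + 1.5·IQR = 32.00 + 21.30 = 53.30.
54.0 > 53.30 → outlier.
54.2 > 53.30 → outlier.
54.8 > 53.30 → outlier.
All remaining values lie within [-3.50, 53.30].

54.0, 54.2, 54.8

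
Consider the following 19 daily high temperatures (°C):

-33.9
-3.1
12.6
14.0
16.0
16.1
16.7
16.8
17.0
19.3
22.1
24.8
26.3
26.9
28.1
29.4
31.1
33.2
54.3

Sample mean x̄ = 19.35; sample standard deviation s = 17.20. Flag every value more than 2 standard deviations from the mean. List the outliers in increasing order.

-33.9, 54.3

Cutoffs at x̄ ± 2s: 19.35 ± 2·17.20 = [-15.05, 53.75].
-33.9: z = -3.10, |z| > 2 → outlier.
54.3: z = 2.03, |z| > 2 → outlier.
Every other value lies within [-15.05, 53.75].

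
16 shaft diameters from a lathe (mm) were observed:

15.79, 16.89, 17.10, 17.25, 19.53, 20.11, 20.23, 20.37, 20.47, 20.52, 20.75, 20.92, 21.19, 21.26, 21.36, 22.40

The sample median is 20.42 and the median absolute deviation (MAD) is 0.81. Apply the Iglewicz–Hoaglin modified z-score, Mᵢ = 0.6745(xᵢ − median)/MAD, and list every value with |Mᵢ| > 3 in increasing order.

|Mᵢ| > 3 ⇔ |xᵢ − 20.42| > 3·0.81/0.6745 = 3.60.
So outliers lie outside [16.82, 24.02].
15.79: M = -3.86 → outlier.

15.79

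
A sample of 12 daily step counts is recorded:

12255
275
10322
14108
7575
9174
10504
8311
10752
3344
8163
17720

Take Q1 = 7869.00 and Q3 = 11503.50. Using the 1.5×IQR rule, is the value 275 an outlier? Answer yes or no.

yes

IQR = Q3 − Q1 = 11503.50 − 7869.00 = 3634.50.
Lower fence = Q1 − 1.5·IQR = 7869.00 − 5451.75 = 2417.25.
Upper fence = Q3 + 1.5·IQR = 11503.50 + 5451.75 = 16955.25.
275 lies below the lower fence.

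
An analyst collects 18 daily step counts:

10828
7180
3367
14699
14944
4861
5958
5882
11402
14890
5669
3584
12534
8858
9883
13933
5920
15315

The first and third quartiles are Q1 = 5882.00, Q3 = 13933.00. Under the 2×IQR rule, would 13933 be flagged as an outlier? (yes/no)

IQR = Q3 − Q1 = 13933.00 − 5882.00 = 8051.00.
Lower fence = Q1 − 2·IQR = 5882.00 − 16102.00 = -10220.00.
Upper fence = Q3 + 2·IQR = 13933.00 + 16102.00 = 30035.00.
13933 lies within [-10220.00, 30035.00].

no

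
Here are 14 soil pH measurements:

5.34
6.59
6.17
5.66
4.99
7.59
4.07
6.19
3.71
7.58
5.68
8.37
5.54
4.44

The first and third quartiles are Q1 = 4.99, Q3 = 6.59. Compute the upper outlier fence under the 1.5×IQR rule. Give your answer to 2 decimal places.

IQR = Q3 − Q1 = 6.59 − 4.99 = 1.60.
Lower fence = Q1 − 1.5·IQR = 4.99 − 2.40 = 2.59.
Upper fence = Q3 + 1.5·IQR = 6.59 + 2.40 = 8.99.

8.99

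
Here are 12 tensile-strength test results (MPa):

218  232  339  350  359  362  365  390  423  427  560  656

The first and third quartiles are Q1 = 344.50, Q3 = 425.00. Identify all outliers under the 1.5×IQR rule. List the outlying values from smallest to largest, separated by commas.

IQR = Q3 − Q1 = 425.00 − 344.50 = 80.50.
Lower fence = Q1 − 1.5·IQR = 344.50 − 120.75 = 223.75.
Upper fence = Q3 + 1.5·IQR = 425.00 + 120.75 = 545.75.
218 < 223.75 → outlier.
560 > 545.75 → outlier.
656 > 545.75 → outlier.
All remaining values lie within [223.75, 545.75].

218, 560, 656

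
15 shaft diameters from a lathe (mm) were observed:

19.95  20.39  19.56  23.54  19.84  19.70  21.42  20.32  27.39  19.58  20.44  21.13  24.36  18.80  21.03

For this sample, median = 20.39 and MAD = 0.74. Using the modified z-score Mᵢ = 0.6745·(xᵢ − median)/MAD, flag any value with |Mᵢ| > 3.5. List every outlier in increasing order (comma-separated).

24.36, 27.39

|Mᵢ| > 3.5 ⇔ |xᵢ − 20.39| > 3.5·0.74/0.6745 = 3.84.
So outliers lie outside [16.55, 24.23].
24.36: M = 3.62 → outlier.
27.39: M = 6.38 → outlier.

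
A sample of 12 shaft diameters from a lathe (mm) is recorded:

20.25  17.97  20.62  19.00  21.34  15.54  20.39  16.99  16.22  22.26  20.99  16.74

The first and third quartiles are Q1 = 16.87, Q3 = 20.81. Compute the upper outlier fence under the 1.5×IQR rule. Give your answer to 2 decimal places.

IQR = Q3 − Q1 = 20.81 − 16.87 = 3.94.
Lower fence = Q1 − 1.5·IQR = 16.87 − 5.91 = 10.96.
Upper fence = Q3 + 1.5·IQR = 20.81 + 5.91 = 26.72.

26.72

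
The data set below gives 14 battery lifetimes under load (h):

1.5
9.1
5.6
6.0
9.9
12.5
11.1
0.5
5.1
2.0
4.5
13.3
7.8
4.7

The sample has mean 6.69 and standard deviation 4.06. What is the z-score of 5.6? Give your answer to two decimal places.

z = (5.6 − 6.69) / 4.06 = -0.27.

-0.27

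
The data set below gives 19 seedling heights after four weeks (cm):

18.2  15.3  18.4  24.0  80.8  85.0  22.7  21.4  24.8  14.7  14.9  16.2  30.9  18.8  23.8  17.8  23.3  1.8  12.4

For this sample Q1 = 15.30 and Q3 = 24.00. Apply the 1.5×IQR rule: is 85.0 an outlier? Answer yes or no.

IQR = Q3 − Q1 = 24.00 − 15.30 = 8.70.
Lower fence = Q1 − 1.5·IQR = 15.30 − 13.05 = 2.25.
Upper fence = Q3 + 1.5·IQR = 24.00 + 13.05 = 37.05.
85.0 lies above the upper fence.

yes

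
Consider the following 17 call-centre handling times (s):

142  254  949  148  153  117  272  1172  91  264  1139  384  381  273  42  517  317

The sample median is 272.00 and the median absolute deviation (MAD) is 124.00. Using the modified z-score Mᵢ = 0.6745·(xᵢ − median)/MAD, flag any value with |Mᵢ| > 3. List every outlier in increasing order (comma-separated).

|Mᵢ| > 3 ⇔ |xᵢ − 272.00| > 3·124.00/0.6745 = 551.52.
So outliers lie outside [-279.52, 823.52].
949: M = 3.68 → outlier.
1139: M = 4.72 → outlier.
1172: M = 4.90 → outlier.

949, 1139, 1172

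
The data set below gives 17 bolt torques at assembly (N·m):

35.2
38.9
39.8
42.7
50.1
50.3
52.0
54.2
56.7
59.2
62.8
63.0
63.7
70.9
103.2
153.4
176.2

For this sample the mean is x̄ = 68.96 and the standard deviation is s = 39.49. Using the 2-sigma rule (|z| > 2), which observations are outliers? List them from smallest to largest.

153.4, 176.2

Cutoffs at x̄ ± 2s: 68.96 ± 2·39.49 = [-10.02, 147.94].
153.4: z = 2.14, |z| > 2 → outlier.
176.2: z = 2.72, |z| > 2 → outlier.
Every other value lies within [-10.02, 147.94].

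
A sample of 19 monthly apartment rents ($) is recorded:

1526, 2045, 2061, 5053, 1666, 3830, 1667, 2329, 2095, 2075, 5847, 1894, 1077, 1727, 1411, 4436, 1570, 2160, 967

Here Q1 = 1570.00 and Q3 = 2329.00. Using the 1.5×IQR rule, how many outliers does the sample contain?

IQR = 759.00; fences at 1570.00 − 1138.50 = 431.50 and 2329.00 + 1138.50 = 3467.50.
Outside the cutoffs: 3830, 4436, 5053, 5847.

4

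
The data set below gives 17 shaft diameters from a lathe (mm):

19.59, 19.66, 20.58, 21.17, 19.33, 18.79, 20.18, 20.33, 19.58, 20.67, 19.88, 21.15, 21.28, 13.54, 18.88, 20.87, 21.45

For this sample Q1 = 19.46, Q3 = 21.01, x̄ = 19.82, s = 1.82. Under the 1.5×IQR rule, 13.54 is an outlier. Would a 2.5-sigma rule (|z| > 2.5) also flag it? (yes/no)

yes

z = (13.54 − 19.82) / 1.82 = -3.45.
|z| = 3.45 > 2.5.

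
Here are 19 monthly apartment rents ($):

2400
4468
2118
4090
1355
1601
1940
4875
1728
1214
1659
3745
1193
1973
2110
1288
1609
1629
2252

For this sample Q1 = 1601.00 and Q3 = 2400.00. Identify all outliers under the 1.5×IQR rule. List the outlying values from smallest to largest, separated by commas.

3745, 4090, 4468, 4875

IQR = Q3 − Q1 = 2400.00 − 1601.00 = 799.00.
Lower fence = Q1 − 1.5·IQR = 1601.00 − 1198.50 = 402.50.
Upper fence = Q3 + 1.5·IQR = 2400.00 + 1198.50 = 3598.50.
3745 > 3598.50 → outlier.
4090 > 3598.50 → outlier.
4468 > 3598.50 → outlier.
4875 > 3598.50 → outlier.
All remaining values lie within [402.50, 3598.50].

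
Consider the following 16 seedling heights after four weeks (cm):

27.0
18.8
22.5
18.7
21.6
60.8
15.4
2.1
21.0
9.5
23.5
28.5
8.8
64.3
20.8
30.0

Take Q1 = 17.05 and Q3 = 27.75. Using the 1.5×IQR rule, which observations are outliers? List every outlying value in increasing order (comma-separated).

60.8, 64.3

IQR = Q3 − Q1 = 27.75 − 17.05 = 10.70.
Lower fence = Q1 − 1.5·IQR = 17.05 − 16.05 = 1.00.
Upper fence = Q3 + 1.5·IQR = 27.75 + 16.05 = 43.80.
60.8 > 43.80 → outlier.
64.3 > 43.80 → outlier.
All remaining values lie within [1.00, 43.80].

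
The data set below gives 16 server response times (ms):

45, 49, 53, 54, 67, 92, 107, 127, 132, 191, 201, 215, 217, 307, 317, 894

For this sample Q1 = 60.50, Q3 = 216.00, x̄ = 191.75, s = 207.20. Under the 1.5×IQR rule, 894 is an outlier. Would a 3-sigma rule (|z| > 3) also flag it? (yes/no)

yes

z = (894 − 191.75) / 207.20 = 3.39.
|z| = 3.39 > 3.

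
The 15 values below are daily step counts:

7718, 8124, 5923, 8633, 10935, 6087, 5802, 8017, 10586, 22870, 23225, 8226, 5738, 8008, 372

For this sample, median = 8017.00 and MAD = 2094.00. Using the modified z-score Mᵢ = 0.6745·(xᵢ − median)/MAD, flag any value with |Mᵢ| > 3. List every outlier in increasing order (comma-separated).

|Mᵢ| > 3 ⇔ |xᵢ − 8017.00| > 3·2094.00/0.6745 = 9313.57.
So outliers lie outside [-1296.57, 17330.57].
22870: M = 4.78 → outlier.
23225: M = 4.90 → outlier.

22870, 23225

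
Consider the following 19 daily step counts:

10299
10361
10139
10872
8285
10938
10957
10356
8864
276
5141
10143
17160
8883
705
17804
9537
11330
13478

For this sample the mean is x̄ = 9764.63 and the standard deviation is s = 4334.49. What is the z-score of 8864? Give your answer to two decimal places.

z = (8864 − 9764.63) / 4334.49 = -0.21.

-0.21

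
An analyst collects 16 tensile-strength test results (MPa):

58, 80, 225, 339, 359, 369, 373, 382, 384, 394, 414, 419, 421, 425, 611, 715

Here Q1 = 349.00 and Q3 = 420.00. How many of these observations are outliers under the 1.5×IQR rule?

5

IQR = 71.00; fences at 349.00 − 106.50 = 242.50 and 420.00 + 106.50 = 526.50.
Outside the cutoffs: 58, 80, 225, 611, 715.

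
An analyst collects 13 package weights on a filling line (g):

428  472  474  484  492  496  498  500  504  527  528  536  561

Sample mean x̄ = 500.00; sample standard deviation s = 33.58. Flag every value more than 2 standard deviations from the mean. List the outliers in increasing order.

428

Cutoffs at x̄ ± 2s: 500.00 ± 2·33.58 = [432.84, 567.16].
428: z = -2.14, |z| > 2 → outlier.
Every other value lies within [432.84, 567.16].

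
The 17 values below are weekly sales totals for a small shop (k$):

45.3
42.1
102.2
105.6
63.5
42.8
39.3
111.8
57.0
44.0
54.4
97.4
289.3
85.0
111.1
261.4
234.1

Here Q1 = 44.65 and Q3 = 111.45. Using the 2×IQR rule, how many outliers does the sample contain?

IQR = 66.80; fences at 44.65 − 133.60 = -88.95 and 111.45 + 133.60 = 245.05.
Outside the cutoffs: 261.4, 289.3.

2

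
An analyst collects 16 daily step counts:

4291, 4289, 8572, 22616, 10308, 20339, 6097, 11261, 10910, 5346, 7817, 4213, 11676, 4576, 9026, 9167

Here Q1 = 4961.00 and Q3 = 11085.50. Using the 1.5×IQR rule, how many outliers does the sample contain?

2

IQR = 6124.50; fences at 4961.00 − 9186.75 = -4225.75 and 11085.50 + 9186.75 = 20272.25.
Outside the cutoffs: 20339, 22616.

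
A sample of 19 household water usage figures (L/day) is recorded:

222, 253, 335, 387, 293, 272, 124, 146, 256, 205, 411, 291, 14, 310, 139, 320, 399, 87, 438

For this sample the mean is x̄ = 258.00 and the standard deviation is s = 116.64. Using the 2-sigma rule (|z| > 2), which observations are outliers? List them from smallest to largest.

14

Cutoffs at x̄ ± 2s: 258.00 ± 2·116.64 = [24.72, 491.28].
14: z = -2.09, |z| > 2 → outlier.
Every other value lies within [24.72, 491.28].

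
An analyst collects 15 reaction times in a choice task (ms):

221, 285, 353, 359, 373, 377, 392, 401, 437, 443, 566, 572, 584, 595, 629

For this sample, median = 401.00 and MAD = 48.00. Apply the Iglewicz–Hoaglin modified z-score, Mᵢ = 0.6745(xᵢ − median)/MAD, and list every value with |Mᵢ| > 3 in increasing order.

|Mᵢ| > 3 ⇔ |xᵢ − 401.00| > 3·48.00/0.6745 = 213.49.
So outliers lie outside [187.51, 614.49].
629: M = 3.20 → outlier.

629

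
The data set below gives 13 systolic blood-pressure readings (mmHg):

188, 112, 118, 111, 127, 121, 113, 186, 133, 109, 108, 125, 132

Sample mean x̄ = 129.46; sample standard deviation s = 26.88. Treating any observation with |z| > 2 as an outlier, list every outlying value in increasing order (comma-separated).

Cutoffs at x̄ ± 2s: 129.46 ± 2·26.88 = [75.70, 183.22].
186: z = 2.10, |z| > 2 → outlier.
188: z = 2.18, |z| > 2 → outlier.
Every other value lies within [75.70, 183.22].

186, 188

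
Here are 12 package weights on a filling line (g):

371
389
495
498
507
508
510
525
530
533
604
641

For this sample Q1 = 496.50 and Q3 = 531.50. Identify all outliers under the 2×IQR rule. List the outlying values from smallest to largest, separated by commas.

IQR = Q3 − Q1 = 531.50 − 496.50 = 35.00.
Lower fence = Q1 − 2·IQR = 496.50 − 70.00 = 426.50.
Upper fence = Q3 + 2·IQR = 531.50 + 70.00 = 601.50.
371 < 426.50 → outlier.
389 < 426.50 → outlier.
604 > 601.50 → outlier.
641 > 601.50 → outlier.
All remaining values lie within [426.50, 601.50].

371, 389, 604, 641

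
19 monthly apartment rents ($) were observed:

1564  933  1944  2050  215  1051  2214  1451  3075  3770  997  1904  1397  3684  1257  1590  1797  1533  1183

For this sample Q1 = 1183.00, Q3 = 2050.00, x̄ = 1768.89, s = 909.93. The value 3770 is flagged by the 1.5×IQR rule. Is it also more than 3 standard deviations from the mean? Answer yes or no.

no

z = (3770 − 1768.89) / 909.93 = 2.20.
|z| = 2.20 ≤ 3.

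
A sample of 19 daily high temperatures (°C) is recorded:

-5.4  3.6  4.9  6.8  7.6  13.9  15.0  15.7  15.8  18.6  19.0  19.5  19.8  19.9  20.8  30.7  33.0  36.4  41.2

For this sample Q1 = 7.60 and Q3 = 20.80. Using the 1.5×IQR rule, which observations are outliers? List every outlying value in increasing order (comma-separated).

41.2

IQR = Q3 − Q1 = 20.80 − 7.60 = 13.20.
Lower fence = Q1 − 1.5·IQR = 7.60 − 19.80 = -12.20.
Upper fence = Q3 + 1.5·IQR = 20.80 + 19.80 = 40.60.
41.2 > 40.60 → outlier.
All remaining values lie within [-12.20, 40.60].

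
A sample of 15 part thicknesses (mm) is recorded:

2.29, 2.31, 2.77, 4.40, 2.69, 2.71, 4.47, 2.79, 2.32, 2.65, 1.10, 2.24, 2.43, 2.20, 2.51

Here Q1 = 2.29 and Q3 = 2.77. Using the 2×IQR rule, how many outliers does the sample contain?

3

IQR = 0.48; fences at 2.29 − 0.96 = 1.33 and 2.77 + 0.96 = 3.73.
Outside the cutoffs: 1.10, 4.40, 4.47.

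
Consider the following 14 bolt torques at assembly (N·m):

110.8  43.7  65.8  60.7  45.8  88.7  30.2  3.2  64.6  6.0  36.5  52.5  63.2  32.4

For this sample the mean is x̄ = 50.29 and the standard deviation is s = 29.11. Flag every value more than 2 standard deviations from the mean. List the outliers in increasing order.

110.8

Cutoffs at x̄ ± 2s: 50.29 ± 2·29.11 = [-7.93, 108.51].
110.8: z = 2.08, |z| > 2 → outlier.
Every other value lies within [-7.93, 108.51].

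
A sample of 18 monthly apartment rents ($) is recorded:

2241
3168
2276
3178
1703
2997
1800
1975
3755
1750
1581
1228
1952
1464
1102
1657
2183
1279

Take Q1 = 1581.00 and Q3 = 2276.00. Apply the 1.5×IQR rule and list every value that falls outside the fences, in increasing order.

IQR = Q3 − Q1 = 2276.00 − 1581.00 = 695.00.
Lower fence = Q1 − 1.5·IQR = 1581.00 − 1042.50 = 538.50.
Upper fence = Q3 + 1.5·IQR = 2276.00 + 1042.50 = 3318.50.
3755 > 3318.50 → outlier.
All remaining values lie within [538.50, 3318.50].

3755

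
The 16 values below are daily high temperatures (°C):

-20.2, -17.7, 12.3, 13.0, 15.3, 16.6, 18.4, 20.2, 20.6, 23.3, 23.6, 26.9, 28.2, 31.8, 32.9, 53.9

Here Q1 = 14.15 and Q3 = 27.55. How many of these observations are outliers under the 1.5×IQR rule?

IQR = 13.40; fences at 14.15 − 20.10 = -5.95 and 27.55 + 20.10 = 47.65.
Outside the cutoffs: -20.2, -17.7, 53.9.

3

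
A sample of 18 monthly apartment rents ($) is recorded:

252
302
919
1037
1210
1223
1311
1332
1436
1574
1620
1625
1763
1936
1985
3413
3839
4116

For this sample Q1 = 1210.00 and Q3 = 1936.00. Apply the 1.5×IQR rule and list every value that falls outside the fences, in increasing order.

IQR = Q3 − Q1 = 1936.00 − 1210.00 = 726.00.
Lower fence = Q1 − 1.5·IQR = 1210.00 − 1089.00 = 121.00.
Upper fence = Q3 + 1.5·IQR = 1936.00 + 1089.00 = 3025.00.
3413 > 3025.00 → outlier.
3839 > 3025.00 → outlier.
4116 > 3025.00 → outlier.
All remaining values lie within [121.00, 3025.00].

3413, 3839, 4116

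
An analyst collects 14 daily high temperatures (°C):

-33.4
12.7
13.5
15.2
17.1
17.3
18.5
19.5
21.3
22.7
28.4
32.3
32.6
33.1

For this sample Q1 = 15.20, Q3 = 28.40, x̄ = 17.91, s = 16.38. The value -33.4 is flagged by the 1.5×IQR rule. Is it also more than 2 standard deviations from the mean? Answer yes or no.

yes

z = (-33.4 − 17.91) / 16.38 = -3.13.
|z| = 3.13 > 2.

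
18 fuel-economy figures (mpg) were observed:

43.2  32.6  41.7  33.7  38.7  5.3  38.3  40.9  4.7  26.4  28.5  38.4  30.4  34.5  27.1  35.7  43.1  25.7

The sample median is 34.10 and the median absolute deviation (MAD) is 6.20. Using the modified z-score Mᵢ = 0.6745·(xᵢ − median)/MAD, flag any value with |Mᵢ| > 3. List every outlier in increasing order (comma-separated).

|Mᵢ| > 3 ⇔ |xᵢ − 34.10| > 3·6.20/0.6745 = 27.58.
So outliers lie outside [6.52, 61.68].
4.7: M = -3.20 → outlier.
5.3: M = -3.13 → outlier.

4.7, 5.3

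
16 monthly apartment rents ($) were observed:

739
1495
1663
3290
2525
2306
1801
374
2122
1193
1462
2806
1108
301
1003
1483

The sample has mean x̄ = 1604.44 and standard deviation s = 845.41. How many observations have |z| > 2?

Cutoffs: x̄ ± 2s = [-86.38, 3295.26].
Every value lies within the cutoffs.

0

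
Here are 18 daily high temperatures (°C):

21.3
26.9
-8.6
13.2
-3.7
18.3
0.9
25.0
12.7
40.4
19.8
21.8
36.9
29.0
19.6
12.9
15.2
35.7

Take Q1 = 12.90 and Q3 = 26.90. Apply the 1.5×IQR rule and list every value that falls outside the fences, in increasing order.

-8.6

IQR = Q3 − Q1 = 26.90 − 12.90 = 14.00.
Lower fence = Q1 − 1.5·IQR = 12.90 − 21.00 = -8.10.
Upper fence = Q3 + 1.5·IQR = 26.90 + 21.00 = 47.90.
-8.6 < -8.10 → outlier.
All remaining values lie within [-8.10, 47.90].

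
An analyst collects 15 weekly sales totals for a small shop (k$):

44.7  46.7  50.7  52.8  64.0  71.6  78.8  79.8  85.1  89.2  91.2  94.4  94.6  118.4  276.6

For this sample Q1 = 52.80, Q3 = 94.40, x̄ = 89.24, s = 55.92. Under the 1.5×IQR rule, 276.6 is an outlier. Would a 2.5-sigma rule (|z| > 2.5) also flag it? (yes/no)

z = (276.6 − 89.24) / 55.92 = 3.35.
|z| = 3.35 > 2.5.

yes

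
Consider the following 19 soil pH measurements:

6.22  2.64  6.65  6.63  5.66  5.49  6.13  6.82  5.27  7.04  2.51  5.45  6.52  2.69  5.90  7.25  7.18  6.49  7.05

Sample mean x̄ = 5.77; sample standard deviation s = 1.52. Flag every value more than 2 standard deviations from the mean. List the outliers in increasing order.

Cutoffs at x̄ ± 2s: 5.77 ± 2·1.52 = [2.73, 8.81].
2.51: z = -2.14, |z| > 2 → outlier.
2.64: z = -2.06, |z| > 2 → outlier.
2.69: z = -2.03, |z| > 2 → outlier.
Every other value lies within [2.73, 8.81].

2.51, 2.64, 2.69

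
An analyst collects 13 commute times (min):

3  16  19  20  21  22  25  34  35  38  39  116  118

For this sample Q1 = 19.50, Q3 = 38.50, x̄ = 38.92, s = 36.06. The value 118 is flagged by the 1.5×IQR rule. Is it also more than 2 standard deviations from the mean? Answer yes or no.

z = (118 − 38.92) / 36.06 = 2.19.
|z| = 2.19 > 2.

yes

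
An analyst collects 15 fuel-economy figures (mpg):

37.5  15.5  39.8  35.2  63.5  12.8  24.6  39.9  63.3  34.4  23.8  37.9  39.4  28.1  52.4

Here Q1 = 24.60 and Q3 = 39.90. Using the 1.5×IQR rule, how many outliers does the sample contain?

IQR = 15.30; fences at 24.60 − 22.95 = 1.65 and 39.90 + 22.95 = 62.85.
Outside the cutoffs: 63.3, 63.5.

2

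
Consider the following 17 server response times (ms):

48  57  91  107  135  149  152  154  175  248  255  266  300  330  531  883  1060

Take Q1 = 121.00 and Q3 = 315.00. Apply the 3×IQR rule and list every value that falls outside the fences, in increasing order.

1060

IQR = Q3 − Q1 = 315.00 − 121.00 = 194.00.
Lower fence = Q1 − 3·IQR = 121.00 − 582.00 = -461.00.
Upper fence = Q3 + 3·IQR = 315.00 + 582.00 = 897.00.
1060 > 897.00 → outlier.
All remaining values lie within [-461.00, 897.00].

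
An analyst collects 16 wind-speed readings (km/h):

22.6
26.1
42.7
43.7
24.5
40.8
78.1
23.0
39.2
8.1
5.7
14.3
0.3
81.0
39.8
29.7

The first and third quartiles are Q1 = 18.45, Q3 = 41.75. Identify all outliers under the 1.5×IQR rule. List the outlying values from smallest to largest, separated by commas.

78.1, 81.0

IQR = Q3 − Q1 = 41.75 − 18.45 = 23.30.
Lower fence = Q1 − 1.5·IQR = 18.45 − 34.95 = -16.50.
Upper fence = Q3 + 1.5·IQR = 41.75 + 34.95 = 76.70.
78.1 > 76.70 → outlier.
81.0 > 76.70 → outlier.
All remaining values lie within [-16.50, 76.70].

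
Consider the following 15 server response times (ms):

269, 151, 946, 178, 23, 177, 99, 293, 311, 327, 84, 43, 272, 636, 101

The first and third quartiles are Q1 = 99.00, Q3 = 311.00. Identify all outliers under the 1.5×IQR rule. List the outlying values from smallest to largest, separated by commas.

IQR = Q3 − Q1 = 311.00 − 99.00 = 212.00.
Lower fence = Q1 − 1.5·IQR = 99.00 − 318.00 = -219.00.
Upper fence = Q3 + 1.5·IQR = 311.00 + 318.00 = 629.00.
636 > 629.00 → outlier.
946 > 629.00 → outlier.
All remaining values lie within [-219.00, 629.00].

636, 946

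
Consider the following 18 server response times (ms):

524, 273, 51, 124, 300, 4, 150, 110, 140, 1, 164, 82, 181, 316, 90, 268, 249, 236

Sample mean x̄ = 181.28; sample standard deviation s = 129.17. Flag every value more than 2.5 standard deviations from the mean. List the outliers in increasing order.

Cutoffs at x̄ ± 2.5s: 181.28 ± 2.5·129.17 = [-141.645, 504.205].
524: z = 2.65, |z| > 2.5 → outlier.
Every other value lies within [-141.645, 504.205].

524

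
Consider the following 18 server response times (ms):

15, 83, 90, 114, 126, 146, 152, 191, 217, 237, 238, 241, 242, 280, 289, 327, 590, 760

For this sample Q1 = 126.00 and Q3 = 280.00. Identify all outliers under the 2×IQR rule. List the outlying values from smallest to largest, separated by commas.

IQR = Q3 − Q1 = 280.00 − 126.00 = 154.00.
Lower fence = Q1 − 2·IQR = 126.00 − 308.00 = -182.00.
Upper fence = Q3 + 2·IQR = 280.00 + 308.00 = 588.00.
590 > 588.00 → outlier.
760 > 588.00 → outlier.
All remaining values lie within [-182.00, 588.00].

590, 760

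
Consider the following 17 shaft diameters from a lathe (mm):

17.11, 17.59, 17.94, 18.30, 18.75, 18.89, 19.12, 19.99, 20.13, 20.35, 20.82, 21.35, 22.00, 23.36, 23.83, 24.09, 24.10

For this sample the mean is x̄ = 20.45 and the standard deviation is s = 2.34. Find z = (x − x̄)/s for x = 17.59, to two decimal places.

z = (17.59 − 20.45) / 2.34 = -1.22.

-1.22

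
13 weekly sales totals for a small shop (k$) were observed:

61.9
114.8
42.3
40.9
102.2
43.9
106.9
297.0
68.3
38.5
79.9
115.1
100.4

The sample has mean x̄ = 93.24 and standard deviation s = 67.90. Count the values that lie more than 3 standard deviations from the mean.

Cutoffs: x̄ ± 3s = [-110.46, 296.94].
Outside the cutoffs: 297.0.

1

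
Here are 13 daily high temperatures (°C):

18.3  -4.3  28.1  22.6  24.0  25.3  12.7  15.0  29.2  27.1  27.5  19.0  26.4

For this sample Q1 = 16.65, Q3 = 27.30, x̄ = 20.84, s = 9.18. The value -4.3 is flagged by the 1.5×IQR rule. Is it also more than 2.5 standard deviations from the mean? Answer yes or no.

yes

z = (-4.3 − 20.84) / 9.18 = -2.74.
|z| = 2.74 > 2.5.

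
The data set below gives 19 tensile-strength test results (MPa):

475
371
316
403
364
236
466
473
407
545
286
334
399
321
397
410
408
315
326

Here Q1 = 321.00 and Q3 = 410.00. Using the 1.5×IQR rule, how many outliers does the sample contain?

IQR = 89.00; fences at 321.00 − 133.50 = 187.50 and 410.00 + 133.50 = 543.50.
Outside the cutoffs: 545.

1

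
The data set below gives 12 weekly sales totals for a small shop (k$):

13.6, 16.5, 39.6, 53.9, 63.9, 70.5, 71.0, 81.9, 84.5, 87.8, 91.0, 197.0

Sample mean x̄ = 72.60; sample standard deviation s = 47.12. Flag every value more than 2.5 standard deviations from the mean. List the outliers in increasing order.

Cutoffs at x̄ ± 2.5s: 72.60 ± 2.5·47.12 = [-45.20, 190.40].
197.0: z = 2.64, |z| > 2.5 → outlier.
Every other value lies within [-45.20, 190.40].

197.0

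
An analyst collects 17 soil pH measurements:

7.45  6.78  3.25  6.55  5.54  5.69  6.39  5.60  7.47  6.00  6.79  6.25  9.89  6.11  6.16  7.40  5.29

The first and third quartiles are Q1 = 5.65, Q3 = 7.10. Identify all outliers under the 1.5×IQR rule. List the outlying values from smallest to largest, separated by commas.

IQR = Q3 − Q1 = 7.10 − 5.65 = 1.45.
Lower fence = Q1 − 1.5·IQR = 5.65 − 2.175 = 3.475.
Upper fence = Q3 + 1.5·IQR = 7.10 + 2.175 = 9.275.
3.25 < 3.475 → outlier.
9.89 > 9.275 → outlier.
All remaining values lie within [3.475, 9.275].

3.25, 9.89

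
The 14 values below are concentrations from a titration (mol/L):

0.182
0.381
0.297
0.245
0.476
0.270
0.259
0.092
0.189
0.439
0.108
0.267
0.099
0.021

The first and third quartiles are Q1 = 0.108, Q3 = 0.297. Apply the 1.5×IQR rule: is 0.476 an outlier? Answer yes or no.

IQR = Q3 − Q1 = 0.297 − 0.108 = 0.189.
Lower fence = Q1 − 1.5·IQR = 0.108 − 0.2835 = -0.1755.
Upper fence = Q3 + 1.5·IQR = 0.297 + 0.2835 = 0.5805.
0.476 lies within [-0.1755, 0.5805].

no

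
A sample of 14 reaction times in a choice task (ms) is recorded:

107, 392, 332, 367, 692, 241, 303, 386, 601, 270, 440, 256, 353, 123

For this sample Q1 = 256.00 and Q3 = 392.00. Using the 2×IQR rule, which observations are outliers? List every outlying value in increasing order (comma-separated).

IQR = Q3 − Q1 = 392.00 − 256.00 = 136.00.
Lower fence = Q1 − 2·IQR = 256.00 − 272.00 = -16.00.
Upper fence = Q3 + 2·IQR = 392.00 + 272.00 = 664.00.
692 > 664.00 → outlier.
All remaining values lie within [-16.00, 664.00].

692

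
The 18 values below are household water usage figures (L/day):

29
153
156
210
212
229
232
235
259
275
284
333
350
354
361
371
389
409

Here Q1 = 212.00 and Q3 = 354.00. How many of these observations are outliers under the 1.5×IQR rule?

IQR = 142.00; fences at 212.00 − 213.00 = -1.00 and 354.00 + 213.00 = 567.00.
Every value lies within the cutoffs.

0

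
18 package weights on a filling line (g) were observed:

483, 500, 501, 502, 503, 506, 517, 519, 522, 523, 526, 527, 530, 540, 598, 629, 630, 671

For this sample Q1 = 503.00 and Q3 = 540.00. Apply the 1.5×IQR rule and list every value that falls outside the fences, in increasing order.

IQR = Q3 − Q1 = 540.00 − 503.00 = 37.00.
Lower fence = Q1 − 1.5·IQR = 503.00 − 55.50 = 447.50.
Upper fence = Q3 + 1.5·IQR = 540.00 + 55.50 = 595.50.
598 > 595.50 → outlier.
629 > 595.50 → outlier.
630 > 595.50 → outlier.
671 > 595.50 → outlier.
All remaining values lie within [447.50, 595.50].

598, 629, 630, 671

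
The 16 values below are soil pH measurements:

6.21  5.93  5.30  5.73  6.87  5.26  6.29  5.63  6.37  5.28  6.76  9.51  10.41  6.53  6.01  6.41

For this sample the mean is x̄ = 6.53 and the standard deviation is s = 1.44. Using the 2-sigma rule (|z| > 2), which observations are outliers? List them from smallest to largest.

Cutoffs at x̄ ± 2s: 6.53 ± 2·1.44 = [3.65, 9.41].
9.51: z = 2.07, |z| > 2 → outlier.
10.41: z = 2.69, |z| > 2 → outlier.
Every other value lies within [3.65, 9.41].

9.51, 10.41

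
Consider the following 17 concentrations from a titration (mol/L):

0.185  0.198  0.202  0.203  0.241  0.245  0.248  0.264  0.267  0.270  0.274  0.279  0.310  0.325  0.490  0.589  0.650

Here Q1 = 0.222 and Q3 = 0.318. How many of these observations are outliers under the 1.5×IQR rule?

IQR = 0.096; fences at 0.222 − 0.144 = 0.078 and 0.318 + 0.144 = 0.462.
Outside the cutoffs: 0.490, 0.589, 0.650.

3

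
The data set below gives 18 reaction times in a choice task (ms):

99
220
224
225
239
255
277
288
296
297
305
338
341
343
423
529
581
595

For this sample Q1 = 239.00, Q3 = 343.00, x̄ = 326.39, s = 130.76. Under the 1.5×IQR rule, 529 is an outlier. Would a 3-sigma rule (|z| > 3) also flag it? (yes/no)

no

z = (529 − 326.39) / 130.76 = 1.55.
|z| = 1.55 ≤ 3.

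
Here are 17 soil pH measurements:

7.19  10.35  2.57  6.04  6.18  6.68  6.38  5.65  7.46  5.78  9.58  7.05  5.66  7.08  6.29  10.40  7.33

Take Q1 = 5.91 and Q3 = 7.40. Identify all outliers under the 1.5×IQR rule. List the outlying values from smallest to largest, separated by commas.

IQR = Q3 − Q1 = 7.40 − 5.91 = 1.49.
Lower fence = Q1 − 1.5·IQR = 5.91 − 2.235 = 3.675.
Upper fence = Q3 + 1.5·IQR = 7.40 + 2.235 = 9.635.
2.57 < 3.675 → outlier.
10.35 > 9.635 → outlier.
10.40 > 9.635 → outlier.
All remaining values lie within [3.675, 9.635].

2.57, 10.35, 10.40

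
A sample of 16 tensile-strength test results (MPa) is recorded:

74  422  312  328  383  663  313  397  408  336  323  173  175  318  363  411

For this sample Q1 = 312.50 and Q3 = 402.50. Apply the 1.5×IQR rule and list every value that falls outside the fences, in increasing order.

IQR = Q3 − Q1 = 402.50 − 312.50 = 90.00.
Lower fence = Q1 − 1.5·IQR = 312.50 − 135.00 = 177.50.
Upper fence = Q3 + 1.5·IQR = 402.50 + 135.00 = 537.50.
74 < 177.50 → outlier.
173 < 177.50 → outlier.
175 < 177.50 → outlier.
663 > 537.50 → outlier.
All remaining values lie within [177.50, 537.50].

74, 173, 175, 663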